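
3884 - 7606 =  - 3722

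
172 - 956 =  - 784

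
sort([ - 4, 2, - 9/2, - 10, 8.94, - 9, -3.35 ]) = [ - 10,-9 ,- 9/2, - 4, - 3.35, 2, 8.94] 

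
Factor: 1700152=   2^3*223^1*953^1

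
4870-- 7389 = 12259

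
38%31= 7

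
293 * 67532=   19786876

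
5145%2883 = 2262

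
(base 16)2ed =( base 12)525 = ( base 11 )621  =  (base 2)1011101101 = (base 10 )749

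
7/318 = 7/318 = 0.02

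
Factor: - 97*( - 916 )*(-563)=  - 2^2*97^1*229^1*563^1 = - 50023676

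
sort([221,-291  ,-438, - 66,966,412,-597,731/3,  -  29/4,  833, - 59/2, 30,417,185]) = [- 597, - 438,-291,- 66, - 59/2 ,  -  29/4, 30,185,221,731/3,  412 , 417,  833, 966 ] 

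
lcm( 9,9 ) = 9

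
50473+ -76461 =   -  25988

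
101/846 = 101/846  =  0.12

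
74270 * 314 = 23320780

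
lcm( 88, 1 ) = 88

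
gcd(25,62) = 1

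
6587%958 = 839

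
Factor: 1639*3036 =2^2*3^1*11^2*23^1*149^1 = 4976004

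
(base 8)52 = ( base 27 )1F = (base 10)42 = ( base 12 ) 36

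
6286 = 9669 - 3383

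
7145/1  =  7145 = 7145.00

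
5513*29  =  159877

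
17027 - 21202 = -4175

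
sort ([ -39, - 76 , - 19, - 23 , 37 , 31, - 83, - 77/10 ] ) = [ - 83, - 76, - 39 , - 23,  -  19,-77/10, 31,37] 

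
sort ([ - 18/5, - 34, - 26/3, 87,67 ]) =[  -  34, - 26/3,-18/5,67,87 ]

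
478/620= 239/310 = 0.77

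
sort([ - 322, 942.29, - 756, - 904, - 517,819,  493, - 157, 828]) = [ - 904, - 756,-517,-322, - 157, 493 , 819, 828, 942.29]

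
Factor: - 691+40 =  - 651 =- 3^1* 7^1 * 31^1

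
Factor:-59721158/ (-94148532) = 29860579/47074266 = 2^(-1)*3^ (  -  2)*7^1*109^( - 1)*23993^( - 1)*4265797^1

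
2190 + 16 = 2206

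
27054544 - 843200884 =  - 816146340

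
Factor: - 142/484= - 2^( - 1 )*11^(-2 )*71^1 = - 71/242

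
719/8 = 719/8= 89.88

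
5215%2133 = 949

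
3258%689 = 502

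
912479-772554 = 139925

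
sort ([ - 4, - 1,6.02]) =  [ - 4, - 1 , 6.02]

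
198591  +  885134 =1083725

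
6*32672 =196032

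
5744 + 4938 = 10682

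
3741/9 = 1247/3 = 415.67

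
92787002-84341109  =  8445893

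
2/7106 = 1/3553 = 0.00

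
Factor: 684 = 2^2*3^2*19^1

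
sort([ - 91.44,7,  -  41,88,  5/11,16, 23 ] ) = [ - 91.44, - 41, 5/11,7, 16, 23, 88] 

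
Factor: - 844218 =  - 2^1*3^2*46901^1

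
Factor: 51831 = 3^2*13^1  *  443^1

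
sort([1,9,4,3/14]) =[3/14, 1,4,9 ] 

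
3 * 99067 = 297201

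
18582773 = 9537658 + 9045115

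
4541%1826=889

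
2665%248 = 185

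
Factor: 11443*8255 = 5^1*13^1*127^1 * 11443^1 = 94461965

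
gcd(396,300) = 12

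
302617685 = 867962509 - 565344824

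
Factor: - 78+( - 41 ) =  - 119 = -  7^1*17^1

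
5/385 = 1/77= 0.01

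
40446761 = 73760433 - 33313672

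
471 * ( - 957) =- 450747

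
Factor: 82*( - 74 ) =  -6068 = - 2^2*37^1 * 41^1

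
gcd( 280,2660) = 140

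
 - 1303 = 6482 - 7785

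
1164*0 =0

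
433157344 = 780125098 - 346967754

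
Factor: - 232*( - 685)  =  2^3*5^1*29^1*137^1 = 158920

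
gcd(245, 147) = 49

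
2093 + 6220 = 8313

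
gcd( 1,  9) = 1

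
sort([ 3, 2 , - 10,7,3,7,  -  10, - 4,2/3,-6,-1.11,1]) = [ - 10,  -  10 , - 6,  -  4, - 1.11,2/3,1, 2,  3,3,  7,7]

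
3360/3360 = 1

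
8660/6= 4330/3=1443.33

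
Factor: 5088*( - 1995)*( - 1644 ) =16687520640 = 2^7*3^3*5^1 *7^1*19^1 * 53^1 * 137^1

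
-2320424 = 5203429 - 7523853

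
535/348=535/348 = 1.54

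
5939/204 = 5939/204 = 29.11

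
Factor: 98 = 2^1*7^2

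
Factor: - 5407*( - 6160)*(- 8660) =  - 288439659200 = - 2^6 * 5^2 * 7^1 * 11^1*433^1*5407^1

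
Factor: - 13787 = -17^1 * 811^1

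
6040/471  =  6040/471 = 12.82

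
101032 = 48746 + 52286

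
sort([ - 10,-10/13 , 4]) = [ - 10, - 10/13,  4 ]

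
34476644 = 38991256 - 4514612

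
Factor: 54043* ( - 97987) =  - 11^1*17^3*97987^1  =  -  5295511441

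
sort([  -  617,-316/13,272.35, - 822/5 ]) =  [ - 617, - 822/5,-316/13, 272.35]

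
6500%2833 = 834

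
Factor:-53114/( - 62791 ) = 2^1 * 26557^1*62791^( - 1) 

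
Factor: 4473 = 3^2*7^1*71^1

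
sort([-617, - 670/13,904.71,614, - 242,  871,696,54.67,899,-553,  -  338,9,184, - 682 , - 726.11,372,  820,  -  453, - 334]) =[-726.11 , - 682, - 617,-553,  -  453, - 338 , - 334, - 242 , - 670/13, 9,54.67, 184,372,614,696 , 820 , 871,899, 904.71]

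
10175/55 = 185=185.00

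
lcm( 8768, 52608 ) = 52608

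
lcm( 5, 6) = 30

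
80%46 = 34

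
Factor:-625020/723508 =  - 3^1*5^1 *11^1*191^( - 1)=- 165/191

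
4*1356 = 5424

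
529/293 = 1+236/293  =  1.81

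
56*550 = 30800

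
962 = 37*26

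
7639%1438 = 449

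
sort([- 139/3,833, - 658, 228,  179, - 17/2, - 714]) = [ - 714, - 658, - 139/3,-17/2 , 179,228, 833]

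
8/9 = 8/9 = 0.89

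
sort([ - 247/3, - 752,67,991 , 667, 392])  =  [ - 752, - 247/3, 67, 392 , 667,991]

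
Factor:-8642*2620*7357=-166577488280 = -2^3*5^1 * 7^1*29^1 * 131^1*149^1*1051^1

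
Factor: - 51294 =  - 2^1*3^1*83^1*103^1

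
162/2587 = 162/2587 = 0.06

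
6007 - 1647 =4360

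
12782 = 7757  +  5025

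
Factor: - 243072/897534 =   -  2^6*3^ ( - 1)*11^(-1) * 211^1*1511^( - 1 ) =-  13504/49863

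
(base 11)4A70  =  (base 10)6611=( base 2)1100111010011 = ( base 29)7OS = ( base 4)1213103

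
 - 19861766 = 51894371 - 71756137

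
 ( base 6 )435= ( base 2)10100111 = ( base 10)167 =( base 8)247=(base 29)5M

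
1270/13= 97 + 9/13 = 97.69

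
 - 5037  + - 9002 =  - 14039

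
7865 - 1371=6494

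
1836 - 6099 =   -  4263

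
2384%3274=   2384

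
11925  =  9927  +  1998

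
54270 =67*810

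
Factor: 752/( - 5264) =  - 1/7 = - 7^( - 1 )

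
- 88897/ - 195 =455+172/195 =455.88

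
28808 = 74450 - 45642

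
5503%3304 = 2199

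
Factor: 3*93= 279  =  3^2*31^1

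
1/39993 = 1/39993 = 0.00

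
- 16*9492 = -151872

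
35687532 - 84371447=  - 48683915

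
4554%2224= 106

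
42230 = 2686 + 39544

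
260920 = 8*32615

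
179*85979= 15390241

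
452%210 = 32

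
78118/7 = 11159 + 5/7 = 11159.71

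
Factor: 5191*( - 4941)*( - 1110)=2^1*3^5*5^1*29^1*37^1*61^1*179^1 = 28470091410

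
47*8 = 376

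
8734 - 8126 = 608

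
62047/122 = 508+ 71/122= 508.58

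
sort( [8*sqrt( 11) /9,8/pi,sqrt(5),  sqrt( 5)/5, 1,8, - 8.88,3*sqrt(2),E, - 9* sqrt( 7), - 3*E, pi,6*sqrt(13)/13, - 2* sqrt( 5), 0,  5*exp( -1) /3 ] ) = [  -  9*sqrt( 7),-8.88, - 3* E, - 2*sqrt(5 ),0,sqrt( 5)/5,5*exp(-1 ) /3,1,6 * sqrt( 13)/13,sqrt( 5 ), 8/pi,  E,8*sqrt( 11 )/9,  pi,3*sqrt( 2 ),  8]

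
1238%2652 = 1238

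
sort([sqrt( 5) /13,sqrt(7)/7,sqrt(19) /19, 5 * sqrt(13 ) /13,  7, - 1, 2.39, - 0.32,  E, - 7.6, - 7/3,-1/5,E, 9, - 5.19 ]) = [ - 7.6, -5.19, - 7/3, - 1, - 0.32, - 1/5, sqrt(5) /13,sqrt(19 )/19,sqrt( 7) /7,5 * sqrt(13) /13, 2.39,E , E, 7 , 9 ] 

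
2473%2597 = 2473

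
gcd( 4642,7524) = 22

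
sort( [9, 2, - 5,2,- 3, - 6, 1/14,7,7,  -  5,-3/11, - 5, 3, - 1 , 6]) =[ - 6, - 5, - 5,- 5, - 3, - 1, - 3/11,1/14,2,2,3,6, 7,7,9]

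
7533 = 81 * 93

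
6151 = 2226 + 3925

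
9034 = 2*4517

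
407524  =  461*884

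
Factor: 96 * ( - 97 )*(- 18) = 167616 = 2^6 * 3^3*97^1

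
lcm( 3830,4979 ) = 49790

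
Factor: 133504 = 2^7*7^1*149^1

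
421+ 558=979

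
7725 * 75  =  579375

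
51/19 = 51/19= 2.68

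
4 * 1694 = 6776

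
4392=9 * 488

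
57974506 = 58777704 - 803198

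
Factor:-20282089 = - 487^1*41647^1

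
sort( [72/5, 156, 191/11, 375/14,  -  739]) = [ - 739, 72/5, 191/11,375/14, 156] 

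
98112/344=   285+9/43 = 285.21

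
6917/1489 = 4+961/1489 = 4.65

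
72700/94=773 + 19/47 = 773.40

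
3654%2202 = 1452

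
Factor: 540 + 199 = 739^1 = 739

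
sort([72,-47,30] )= [  -  47,30,72]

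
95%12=11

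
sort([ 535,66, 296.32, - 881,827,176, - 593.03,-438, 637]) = [-881, - 593.03 ,  -  438,66,176,296.32,535,637, 827]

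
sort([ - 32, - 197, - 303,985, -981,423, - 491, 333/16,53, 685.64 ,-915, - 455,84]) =[ - 981, - 915, - 491, - 455,- 303, - 197, - 32,333/16, 53,84, 423, 685.64 , 985] 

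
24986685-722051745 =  - 697065060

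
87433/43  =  87433/43 = 2033.33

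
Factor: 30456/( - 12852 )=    - 2^1*3^1*7^( - 1 )*17^( - 1) *47^1 = -  282/119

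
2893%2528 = 365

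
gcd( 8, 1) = 1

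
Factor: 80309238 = 2^1 * 3^1*19^1*23^1*109^1*281^1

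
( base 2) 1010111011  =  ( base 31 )MH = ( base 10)699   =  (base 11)586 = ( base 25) 12o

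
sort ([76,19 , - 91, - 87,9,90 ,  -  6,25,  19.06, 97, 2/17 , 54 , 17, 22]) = [  -  91,  -  87 , - 6,2/17, 9, 17 , 19, 19.06 , 22,25, 54,76 , 90, 97]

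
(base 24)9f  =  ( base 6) 1023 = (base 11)1A0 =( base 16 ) e7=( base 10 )231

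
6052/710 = 3026/355 = 8.52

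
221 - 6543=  - 6322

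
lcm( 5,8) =40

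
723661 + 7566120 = 8289781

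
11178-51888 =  - 40710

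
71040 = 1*71040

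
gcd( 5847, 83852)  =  1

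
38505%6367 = 303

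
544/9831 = 544/9831 = 0.06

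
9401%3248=2905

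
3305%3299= 6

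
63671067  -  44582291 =19088776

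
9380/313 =9380/313 = 29.97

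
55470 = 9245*6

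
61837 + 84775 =146612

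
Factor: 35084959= 7^1*13^1 * 23^1*16763^1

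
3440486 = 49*70214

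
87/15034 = 87/15034=0.01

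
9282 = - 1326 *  ( - 7) 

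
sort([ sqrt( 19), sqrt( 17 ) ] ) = [sqrt( 17),sqrt( 19 )] 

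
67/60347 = 67/60347  =  0.00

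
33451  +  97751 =131202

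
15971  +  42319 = 58290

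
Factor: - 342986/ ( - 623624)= 2^( - 2 )*7^1 * 137^( - 1)*569^(-1)*24499^1 =171493/311812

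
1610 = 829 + 781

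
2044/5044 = 511/1261=0.41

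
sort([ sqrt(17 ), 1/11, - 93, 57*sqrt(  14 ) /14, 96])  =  [ -93, 1/11, sqrt(17 ), 57*sqrt(14)/14, 96]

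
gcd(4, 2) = 2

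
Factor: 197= 197^1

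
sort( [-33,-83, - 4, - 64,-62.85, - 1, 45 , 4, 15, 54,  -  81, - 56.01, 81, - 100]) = [-100, - 83,  -  81 ,-64,-62.85,  -  56.01, -33,-4,-1, 4, 15, 45,54, 81]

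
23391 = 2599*9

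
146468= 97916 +48552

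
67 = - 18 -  - 85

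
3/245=3/245 = 0.01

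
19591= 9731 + 9860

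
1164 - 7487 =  - 6323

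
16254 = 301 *54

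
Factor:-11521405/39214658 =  - 1645915/5602094 = - 2^( - 1)*5^1*53^1*6211^1* 2801047^ ( - 1) 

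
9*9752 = 87768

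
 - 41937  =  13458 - 55395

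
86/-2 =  - 43 + 0/1 = - 43.00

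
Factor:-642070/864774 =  - 3^( - 2 )*5^1*11^1 * 13^1*107^( - 1) = - 715/963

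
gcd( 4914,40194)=126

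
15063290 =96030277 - 80966987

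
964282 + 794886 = 1759168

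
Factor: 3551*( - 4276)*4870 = - 73946450120 = -2^3*5^1*53^1*67^1*487^1 * 1069^1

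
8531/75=113+56/75 = 113.75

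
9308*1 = 9308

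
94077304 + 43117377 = 137194681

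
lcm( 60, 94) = 2820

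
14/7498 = 7/3749 = 0.00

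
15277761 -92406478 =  - 77128717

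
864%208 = 32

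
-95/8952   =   - 95/8952 = - 0.01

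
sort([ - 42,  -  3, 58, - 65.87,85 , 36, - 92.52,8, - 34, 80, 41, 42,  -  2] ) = [  -  92.52, - 65.87, - 42, - 34, -3, - 2, 8, 36, 41,42,58,80 , 85 ]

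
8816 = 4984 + 3832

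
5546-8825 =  - 3279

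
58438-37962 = 20476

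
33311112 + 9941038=43252150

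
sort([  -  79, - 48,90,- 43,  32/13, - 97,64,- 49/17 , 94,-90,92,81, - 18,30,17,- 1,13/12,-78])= [ - 97,-90, - 79, - 78, - 48, - 43, - 18, - 49/17,-1,13/12, 32/13,17,30, 64,81,90, 92,  94]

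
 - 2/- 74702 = 1/37351 = 0.00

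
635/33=19 + 8/33 =19.24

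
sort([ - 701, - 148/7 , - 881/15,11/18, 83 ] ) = [ - 701, - 881/15, - 148/7,11/18 , 83 ] 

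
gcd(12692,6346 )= 6346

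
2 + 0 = 2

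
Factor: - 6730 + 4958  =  - 2^2*443^1 =- 1772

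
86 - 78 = 8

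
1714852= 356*4817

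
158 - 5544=-5386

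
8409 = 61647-53238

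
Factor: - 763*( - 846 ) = 645498  =  2^1*3^2*7^1* 47^1*109^1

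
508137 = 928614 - 420477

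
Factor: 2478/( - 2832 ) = - 7/8 =- 2^ ( - 3 ) * 7^1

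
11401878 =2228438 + 9173440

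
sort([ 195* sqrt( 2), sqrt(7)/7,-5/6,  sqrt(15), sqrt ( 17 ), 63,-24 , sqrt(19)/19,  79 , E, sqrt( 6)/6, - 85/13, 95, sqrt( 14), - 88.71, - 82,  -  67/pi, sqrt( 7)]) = [ - 88.71, - 82, -24, - 67/pi,- 85/13, - 5/6, sqrt( 19)/19, sqrt(7)/7, sqrt(6)/6, sqrt( 7), E , sqrt(14 ),  sqrt (15 ),sqrt(17), 63 , 79,  95,  195*sqrt(2)]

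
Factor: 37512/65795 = 2^3*3^2*5^(-1)*521^1*13159^( - 1 )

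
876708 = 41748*21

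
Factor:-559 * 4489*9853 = -24724635403 = - 13^1*43^1*59^1*67^2*167^1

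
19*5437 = 103303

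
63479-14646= 48833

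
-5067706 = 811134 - 5878840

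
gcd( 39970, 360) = 10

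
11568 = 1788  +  9780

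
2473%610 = 33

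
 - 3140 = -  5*628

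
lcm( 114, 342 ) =342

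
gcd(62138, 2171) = 1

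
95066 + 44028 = 139094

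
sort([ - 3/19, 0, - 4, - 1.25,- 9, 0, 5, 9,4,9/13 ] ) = [ - 9, - 4, - 1.25, - 3/19, 0 , 0, 9/13,  4,5, 9 ] 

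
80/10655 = 16/2131 = 0.01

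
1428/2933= 204/419 = 0.49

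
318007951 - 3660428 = 314347523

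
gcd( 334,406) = 2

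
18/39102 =3/6517=0.00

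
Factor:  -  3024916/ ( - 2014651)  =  2^2*67^1*11287^1*2014651^( - 1)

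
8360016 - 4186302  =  4173714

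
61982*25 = 1549550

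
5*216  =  1080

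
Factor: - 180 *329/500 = - 3^2*5^( - 2 )* 7^1*47^1 = - 2961/25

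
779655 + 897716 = 1677371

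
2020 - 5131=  - 3111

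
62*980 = 60760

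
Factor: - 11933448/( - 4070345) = 2^3*3^1*5^(  -  1)*487^1*1021^1*814069^( - 1 )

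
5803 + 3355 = 9158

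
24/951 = 8/317 = 0.03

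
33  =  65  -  32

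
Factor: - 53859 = - 3^1 * 13^1*1381^1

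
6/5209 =6/5209  =  0.00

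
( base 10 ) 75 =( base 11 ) 69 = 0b1001011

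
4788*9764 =46750032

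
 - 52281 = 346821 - 399102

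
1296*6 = 7776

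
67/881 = 67/881 = 0.08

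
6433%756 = 385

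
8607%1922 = 919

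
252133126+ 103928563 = 356061689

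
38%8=6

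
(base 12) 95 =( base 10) 113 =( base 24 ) 4h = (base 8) 161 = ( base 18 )65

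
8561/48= 178  +  17/48 = 178.35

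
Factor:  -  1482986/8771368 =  - 2^( - 2 )*37^( - 1)*29633^( - 1)*741493^1 = - 741493/4385684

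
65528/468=16382/117  =  140.02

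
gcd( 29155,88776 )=1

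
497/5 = 99 + 2/5 = 99.40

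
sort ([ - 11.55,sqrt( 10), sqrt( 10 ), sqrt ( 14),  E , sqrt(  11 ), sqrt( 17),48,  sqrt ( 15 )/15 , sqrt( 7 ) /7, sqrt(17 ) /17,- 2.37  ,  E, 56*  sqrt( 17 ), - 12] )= [  -  12, - 11.55, - 2.37, sqrt(17 ) /17  ,  sqrt ( 15 ) /15, sqrt ( 7 )/7,E,E, sqrt( 10 ), sqrt( 10),sqrt( 11), sqrt(14 ), sqrt (17), 48, 56*sqrt( 17) ]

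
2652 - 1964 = 688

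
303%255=48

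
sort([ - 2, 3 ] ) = [-2 , 3]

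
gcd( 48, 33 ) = 3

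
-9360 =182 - 9542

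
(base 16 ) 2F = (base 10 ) 47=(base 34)1D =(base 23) 21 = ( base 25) 1m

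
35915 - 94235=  - 58320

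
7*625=4375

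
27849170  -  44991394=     -  17142224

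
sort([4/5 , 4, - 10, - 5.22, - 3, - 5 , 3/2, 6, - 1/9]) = [ - 10, - 5.22, - 5, - 3, - 1/9,4/5 , 3/2,4,6]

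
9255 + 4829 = 14084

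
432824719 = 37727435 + 395097284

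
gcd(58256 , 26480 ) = 5296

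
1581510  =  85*18606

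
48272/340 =141 + 83/85 = 141.98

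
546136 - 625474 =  - 79338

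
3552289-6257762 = -2705473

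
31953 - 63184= - 31231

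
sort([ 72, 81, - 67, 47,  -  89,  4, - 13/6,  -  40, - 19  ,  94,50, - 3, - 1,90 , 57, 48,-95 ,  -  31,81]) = [-95  , - 89, - 67,-40, - 31, - 19, - 3,  -  13/6, - 1,4,47,  48,50, 57, 72, 81 , 81, 90,94]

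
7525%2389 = 358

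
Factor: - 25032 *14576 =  - 364866432 = -  2^7 *3^1*7^1*149^1*911^1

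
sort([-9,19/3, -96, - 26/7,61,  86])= [  -  96, - 9, -26/7,19/3, 61,86]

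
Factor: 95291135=5^1*677^1*28151^1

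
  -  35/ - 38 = 35/38 = 0.92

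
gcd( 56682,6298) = 6298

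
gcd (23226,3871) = 3871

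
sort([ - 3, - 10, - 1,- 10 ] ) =[ - 10, - 10, - 3, - 1 ] 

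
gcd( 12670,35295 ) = 905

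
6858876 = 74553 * 92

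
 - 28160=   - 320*88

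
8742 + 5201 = 13943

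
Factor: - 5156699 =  - 47^1*109717^1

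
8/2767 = 8/2767 = 0.00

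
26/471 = 26/471  =  0.06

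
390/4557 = 130/1519 = 0.09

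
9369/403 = 23 + 100/403 = 23.25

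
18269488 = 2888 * 6326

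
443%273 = 170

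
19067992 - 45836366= - 26768374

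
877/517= 1 + 360/517 = 1.70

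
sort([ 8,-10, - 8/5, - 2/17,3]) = [ - 10, - 8/5, - 2/17,3 , 8] 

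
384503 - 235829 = 148674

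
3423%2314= 1109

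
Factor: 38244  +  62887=101131  =  23^1*4397^1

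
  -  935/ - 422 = 2 + 91/422 = 2.22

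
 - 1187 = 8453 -9640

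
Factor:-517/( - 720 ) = 2^( - 4)*3^( - 2 ) * 5^(  -  1 ) * 11^1*47^1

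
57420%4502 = 3396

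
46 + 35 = 81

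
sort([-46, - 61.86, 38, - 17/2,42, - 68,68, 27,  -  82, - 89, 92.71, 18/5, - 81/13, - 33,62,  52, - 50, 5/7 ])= [ - 89, - 82,  -  68 , - 61.86 , - 50,-46, - 33, - 17/2, - 81/13, 5/7 , 18/5, 27, 38,42, 52, 62,68,92.71 ]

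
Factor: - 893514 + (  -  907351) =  - 1800865 = - 5^1*11^1  *  137^1*239^1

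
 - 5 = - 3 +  - 2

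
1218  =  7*174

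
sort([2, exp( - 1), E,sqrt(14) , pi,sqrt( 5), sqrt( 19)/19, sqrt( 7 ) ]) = [ sqrt(19)/19,exp( - 1), 2,sqrt( 5), sqrt( 7 ), E, pi,sqrt( 14)] 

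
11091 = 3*3697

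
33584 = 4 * 8396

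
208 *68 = 14144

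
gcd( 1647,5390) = 1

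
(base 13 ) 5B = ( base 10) 76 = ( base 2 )1001100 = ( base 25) 31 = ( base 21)3D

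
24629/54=456+5/54 = 456.09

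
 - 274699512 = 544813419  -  819512931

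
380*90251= 34295380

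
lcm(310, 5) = 310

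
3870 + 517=4387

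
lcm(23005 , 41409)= 207045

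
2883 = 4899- 2016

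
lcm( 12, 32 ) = 96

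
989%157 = 47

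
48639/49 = 992 + 31/49 = 992.63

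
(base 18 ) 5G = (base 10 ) 106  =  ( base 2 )1101010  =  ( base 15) 71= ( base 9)127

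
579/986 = 579/986  =  0.59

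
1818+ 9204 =11022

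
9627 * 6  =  57762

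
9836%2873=1217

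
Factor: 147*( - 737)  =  -3^1*7^2*11^1*67^1 = - 108339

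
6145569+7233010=13378579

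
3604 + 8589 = 12193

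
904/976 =113/122 = 0.93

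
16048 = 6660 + 9388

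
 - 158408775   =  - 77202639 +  - 81206136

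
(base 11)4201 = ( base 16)15BF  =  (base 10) 5567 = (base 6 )41435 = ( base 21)cd2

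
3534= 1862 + 1672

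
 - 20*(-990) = 19800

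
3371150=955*3530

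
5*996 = 4980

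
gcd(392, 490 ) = 98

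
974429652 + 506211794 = 1480641446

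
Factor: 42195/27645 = 29/19 =19^ ( - 1)*29^1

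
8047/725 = 8047/725 = 11.10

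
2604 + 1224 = 3828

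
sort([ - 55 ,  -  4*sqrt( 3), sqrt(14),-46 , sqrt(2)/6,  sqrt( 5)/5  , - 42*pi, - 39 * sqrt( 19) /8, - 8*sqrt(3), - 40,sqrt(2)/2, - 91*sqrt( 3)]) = [ - 91*sqrt(3), - 42*pi , - 55, - 46, - 40, - 39*sqrt( 19)/8, - 8*sqrt(3),-4 * sqrt( 3),sqrt( 2)/6,sqrt(5 ) /5,sqrt( 2) /2,sqrt(14)]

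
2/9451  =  2/9451 = 0.00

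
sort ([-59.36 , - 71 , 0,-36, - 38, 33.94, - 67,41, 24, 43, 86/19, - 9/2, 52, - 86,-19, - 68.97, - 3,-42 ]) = [  -  86, - 71, - 68.97,-67,-59.36,  -  42,- 38, - 36, - 19, - 9/2, - 3, 0 , 86/19, 24,33.94, 41, 43,  52 ] 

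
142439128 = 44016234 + 98422894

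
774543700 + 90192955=864736655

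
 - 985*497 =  - 489545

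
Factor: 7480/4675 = 2^3 * 5^(-1)=8/5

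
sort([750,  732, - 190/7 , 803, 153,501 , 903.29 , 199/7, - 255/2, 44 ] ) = [ - 255/2, - 190/7,199/7,44,153,501 , 732, 750 , 803, 903.29 ]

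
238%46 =8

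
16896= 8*2112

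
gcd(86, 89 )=1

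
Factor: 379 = 379^1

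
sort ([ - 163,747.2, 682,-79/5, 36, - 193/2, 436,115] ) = [ - 163, -193/2, - 79/5, 36,115 , 436,  682,747.2] 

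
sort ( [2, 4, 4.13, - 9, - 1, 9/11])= [ - 9,- 1,9/11,2 , 4, 4.13]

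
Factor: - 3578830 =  - 2^1*5^1*357883^1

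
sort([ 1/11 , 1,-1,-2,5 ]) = [-2,-1,1/11, 1,5]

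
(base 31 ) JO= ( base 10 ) 613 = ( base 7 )1534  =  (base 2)1001100101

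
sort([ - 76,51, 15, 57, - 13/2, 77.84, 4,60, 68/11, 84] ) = [ - 76, - 13/2,  4, 68/11,15, 51, 57, 60,77.84, 84]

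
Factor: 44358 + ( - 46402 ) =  - 2^2 *7^1*73^1 = - 2044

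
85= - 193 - - 278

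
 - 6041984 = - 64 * 94406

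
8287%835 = 772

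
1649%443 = 320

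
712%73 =55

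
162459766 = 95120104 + 67339662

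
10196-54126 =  -43930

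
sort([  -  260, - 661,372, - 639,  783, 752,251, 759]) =[ - 661, - 639, - 260 , 251,372,  752, 759,783] 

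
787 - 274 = 513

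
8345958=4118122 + 4227836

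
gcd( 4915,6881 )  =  983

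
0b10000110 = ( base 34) 3W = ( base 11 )112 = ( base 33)42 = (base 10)134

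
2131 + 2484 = 4615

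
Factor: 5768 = 2^3*7^1*103^1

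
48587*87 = 4227069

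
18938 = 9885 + 9053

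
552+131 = 683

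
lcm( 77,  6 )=462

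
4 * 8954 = 35816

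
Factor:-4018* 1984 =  - 2^7*7^2*31^1*41^1 = - 7971712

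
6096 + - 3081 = 3015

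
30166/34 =15083/17 =887.24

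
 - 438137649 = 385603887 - 823741536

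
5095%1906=1283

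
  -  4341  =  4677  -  9018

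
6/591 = 2/197= 0.01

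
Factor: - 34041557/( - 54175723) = 7^ ( -2)*11^1*1105627^(-1)*3094687^1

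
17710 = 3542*5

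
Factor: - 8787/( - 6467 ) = 303/223 = 3^1*101^1*223^ ( - 1) 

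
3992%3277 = 715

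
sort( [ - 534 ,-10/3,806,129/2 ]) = [-534,-10/3, 129/2,806] 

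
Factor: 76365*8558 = 653531670 = 2^1 * 3^2*5^1*11^1*389^1 *1697^1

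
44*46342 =2039048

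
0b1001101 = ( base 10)77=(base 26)2P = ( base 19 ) 41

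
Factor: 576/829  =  2^6*3^2* 829^(-1 )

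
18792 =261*72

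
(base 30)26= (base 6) 150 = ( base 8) 102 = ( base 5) 231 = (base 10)66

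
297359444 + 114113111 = 411472555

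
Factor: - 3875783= - 433^1 * 8951^1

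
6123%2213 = 1697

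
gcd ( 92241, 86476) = 1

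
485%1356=485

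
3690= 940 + 2750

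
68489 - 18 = 68471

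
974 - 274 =700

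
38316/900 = 3193/75 = 42.57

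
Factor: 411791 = 17^1*24223^1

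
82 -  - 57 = 139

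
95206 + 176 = 95382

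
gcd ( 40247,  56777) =1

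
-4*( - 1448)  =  5792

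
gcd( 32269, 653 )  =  1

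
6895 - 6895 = 0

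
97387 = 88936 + 8451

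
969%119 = 17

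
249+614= 863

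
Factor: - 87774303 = -3^1*61^1 * 293^1 * 1637^1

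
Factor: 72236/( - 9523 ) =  - 2^2*89^ ( - 1)*107^( - 1)*18059^1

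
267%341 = 267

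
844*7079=5974676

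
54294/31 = 1751  +  13/31 =1751.42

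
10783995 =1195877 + 9588118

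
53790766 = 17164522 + 36626244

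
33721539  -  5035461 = 28686078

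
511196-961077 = -449881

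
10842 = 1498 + 9344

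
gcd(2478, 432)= 6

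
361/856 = 361/856 = 0.42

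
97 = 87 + 10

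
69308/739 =93 + 581/739 = 93.79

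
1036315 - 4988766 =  - 3952451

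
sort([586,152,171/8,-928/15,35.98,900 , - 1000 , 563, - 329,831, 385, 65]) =[- 1000, -329,- 928/15, 171/8,35.98,65 , 152,385, 563, 586, 831,900]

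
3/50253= 1/16751 = 0.00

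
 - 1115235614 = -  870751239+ - 244484375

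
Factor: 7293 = 3^1*11^1*13^1*17^1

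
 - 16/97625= - 1 + 97609/97625=- 0.00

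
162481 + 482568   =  645049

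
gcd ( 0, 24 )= 24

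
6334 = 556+5778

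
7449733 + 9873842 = 17323575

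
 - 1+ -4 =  - 5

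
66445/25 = 13289/5 = 2657.80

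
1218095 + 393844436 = 395062531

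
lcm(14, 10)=70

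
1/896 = 1/896= 0.00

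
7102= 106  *67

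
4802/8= 2401/4=600.25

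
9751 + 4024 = 13775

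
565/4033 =565/4033  =  0.14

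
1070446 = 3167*338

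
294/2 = 147 = 147.00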